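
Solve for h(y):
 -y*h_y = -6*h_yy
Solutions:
 h(y) = C1 + C2*erfi(sqrt(3)*y/6)


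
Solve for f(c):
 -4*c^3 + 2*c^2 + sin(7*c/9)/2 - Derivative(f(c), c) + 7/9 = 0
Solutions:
 f(c) = C1 - c^4 + 2*c^3/3 + 7*c/9 - 9*cos(7*c/9)/14


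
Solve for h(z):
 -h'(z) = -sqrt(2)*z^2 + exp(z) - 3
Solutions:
 h(z) = C1 + sqrt(2)*z^3/3 + 3*z - exp(z)


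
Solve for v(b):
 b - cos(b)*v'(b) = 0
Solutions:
 v(b) = C1 + Integral(b/cos(b), b)


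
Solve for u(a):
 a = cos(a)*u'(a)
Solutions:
 u(a) = C1 + Integral(a/cos(a), a)


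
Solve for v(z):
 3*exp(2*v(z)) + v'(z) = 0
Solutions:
 v(z) = log(-sqrt(-1/(C1 - 3*z))) - log(2)/2
 v(z) = log(-1/(C1 - 3*z))/2 - log(2)/2


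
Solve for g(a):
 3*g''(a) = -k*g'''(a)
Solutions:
 g(a) = C1 + C2*a + C3*exp(-3*a/k)


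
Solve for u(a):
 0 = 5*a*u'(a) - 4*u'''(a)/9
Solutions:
 u(a) = C1 + Integral(C2*airyai(90^(1/3)*a/2) + C3*airybi(90^(1/3)*a/2), a)


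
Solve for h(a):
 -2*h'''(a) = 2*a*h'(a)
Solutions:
 h(a) = C1 + Integral(C2*airyai(-a) + C3*airybi(-a), a)


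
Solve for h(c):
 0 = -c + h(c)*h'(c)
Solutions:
 h(c) = -sqrt(C1 + c^2)
 h(c) = sqrt(C1 + c^2)


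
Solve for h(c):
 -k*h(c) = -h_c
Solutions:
 h(c) = C1*exp(c*k)


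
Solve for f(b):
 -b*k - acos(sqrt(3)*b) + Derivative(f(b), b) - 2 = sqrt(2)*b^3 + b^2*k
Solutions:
 f(b) = C1 + sqrt(2)*b^4/4 + b^3*k/3 + b^2*k/2 + b*acos(sqrt(3)*b) + 2*b - sqrt(3)*sqrt(1 - 3*b^2)/3


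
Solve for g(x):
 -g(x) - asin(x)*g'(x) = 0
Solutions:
 g(x) = C1*exp(-Integral(1/asin(x), x))


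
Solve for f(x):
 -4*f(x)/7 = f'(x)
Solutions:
 f(x) = C1*exp(-4*x/7)


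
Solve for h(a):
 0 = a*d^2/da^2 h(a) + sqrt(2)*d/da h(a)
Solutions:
 h(a) = C1 + C2*a^(1 - sqrt(2))


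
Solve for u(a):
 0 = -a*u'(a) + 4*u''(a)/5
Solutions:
 u(a) = C1 + C2*erfi(sqrt(10)*a/4)


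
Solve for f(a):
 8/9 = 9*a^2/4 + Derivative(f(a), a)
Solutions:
 f(a) = C1 - 3*a^3/4 + 8*a/9


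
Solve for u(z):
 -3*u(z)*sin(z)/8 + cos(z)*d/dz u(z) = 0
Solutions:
 u(z) = C1/cos(z)^(3/8)


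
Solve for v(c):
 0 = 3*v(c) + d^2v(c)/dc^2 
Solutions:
 v(c) = C1*sin(sqrt(3)*c) + C2*cos(sqrt(3)*c)


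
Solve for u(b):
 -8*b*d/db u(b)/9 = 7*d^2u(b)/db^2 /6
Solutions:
 u(b) = C1 + C2*erf(2*sqrt(42)*b/21)


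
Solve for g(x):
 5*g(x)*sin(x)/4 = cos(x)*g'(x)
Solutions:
 g(x) = C1/cos(x)^(5/4)


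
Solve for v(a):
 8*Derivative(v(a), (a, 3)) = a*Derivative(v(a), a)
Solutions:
 v(a) = C1 + Integral(C2*airyai(a/2) + C3*airybi(a/2), a)


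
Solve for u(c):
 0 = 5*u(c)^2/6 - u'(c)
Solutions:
 u(c) = -6/(C1 + 5*c)


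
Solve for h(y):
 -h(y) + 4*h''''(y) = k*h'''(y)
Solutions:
 h(y) = C1*exp(y*(3*k - sqrt(3)*sqrt(3*k^2 + 8*12^(1/3)*(-9*k^2 + sqrt(3)*sqrt(27*k^4 + 16384))^(1/3) - 256*18^(1/3)/(-9*k^2 + sqrt(3)*sqrt(27*k^4 + 16384))^(1/3)) - sqrt(6)*sqrt(-3*sqrt(3)*k^3/sqrt(3*k^2 + 8*12^(1/3)*(-9*k^2 + sqrt(3)*sqrt(27*k^4 + 16384))^(1/3) - 256*18^(1/3)/(-9*k^2 + sqrt(3)*sqrt(27*k^4 + 16384))^(1/3)) + 3*k^2 - 4*12^(1/3)*(-9*k^2 + sqrt(3)*sqrt(27*k^4 + 16384))^(1/3) + 128*18^(1/3)/(-9*k^2 + sqrt(3)*sqrt(27*k^4 + 16384))^(1/3)))/48) + C2*exp(y*(3*k - sqrt(3)*sqrt(3*k^2 + 8*12^(1/3)*(-9*k^2 + sqrt(3)*sqrt(27*k^4 + 16384))^(1/3) - 256*18^(1/3)/(-9*k^2 + sqrt(3)*sqrt(27*k^4 + 16384))^(1/3)) + sqrt(6)*sqrt(-3*sqrt(3)*k^3/sqrt(3*k^2 + 8*12^(1/3)*(-9*k^2 + sqrt(3)*sqrt(27*k^4 + 16384))^(1/3) - 256*18^(1/3)/(-9*k^2 + sqrt(3)*sqrt(27*k^4 + 16384))^(1/3)) + 3*k^2 - 4*12^(1/3)*(-9*k^2 + sqrt(3)*sqrt(27*k^4 + 16384))^(1/3) + 128*18^(1/3)/(-9*k^2 + sqrt(3)*sqrt(27*k^4 + 16384))^(1/3)))/48) + C3*exp(y*(3*k + sqrt(3)*sqrt(3*k^2 + 8*12^(1/3)*(-9*k^2 + sqrt(3)*sqrt(27*k^4 + 16384))^(1/3) - 256*18^(1/3)/(-9*k^2 + sqrt(3)*sqrt(27*k^4 + 16384))^(1/3)) - sqrt(6)*sqrt(3*sqrt(3)*k^3/sqrt(3*k^2 + 8*12^(1/3)*(-9*k^2 + sqrt(3)*sqrt(27*k^4 + 16384))^(1/3) - 256*18^(1/3)/(-9*k^2 + sqrt(3)*sqrt(27*k^4 + 16384))^(1/3)) + 3*k^2 - 4*12^(1/3)*(-9*k^2 + sqrt(3)*sqrt(27*k^4 + 16384))^(1/3) + 128*18^(1/3)/(-9*k^2 + sqrt(3)*sqrt(27*k^4 + 16384))^(1/3)))/48) + C4*exp(y*(3*k + sqrt(3)*sqrt(3*k^2 + 8*12^(1/3)*(-9*k^2 + sqrt(3)*sqrt(27*k^4 + 16384))^(1/3) - 256*18^(1/3)/(-9*k^2 + sqrt(3)*sqrt(27*k^4 + 16384))^(1/3)) + sqrt(6)*sqrt(3*sqrt(3)*k^3/sqrt(3*k^2 + 8*12^(1/3)*(-9*k^2 + sqrt(3)*sqrt(27*k^4 + 16384))^(1/3) - 256*18^(1/3)/(-9*k^2 + sqrt(3)*sqrt(27*k^4 + 16384))^(1/3)) + 3*k^2 - 4*12^(1/3)*(-9*k^2 + sqrt(3)*sqrt(27*k^4 + 16384))^(1/3) + 128*18^(1/3)/(-9*k^2 + sqrt(3)*sqrt(27*k^4 + 16384))^(1/3)))/48)


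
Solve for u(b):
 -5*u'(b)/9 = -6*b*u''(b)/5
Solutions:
 u(b) = C1 + C2*b^(79/54)


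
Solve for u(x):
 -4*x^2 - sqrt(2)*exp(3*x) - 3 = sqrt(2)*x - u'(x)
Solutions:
 u(x) = C1 + 4*x^3/3 + sqrt(2)*x^2/2 + 3*x + sqrt(2)*exp(3*x)/3


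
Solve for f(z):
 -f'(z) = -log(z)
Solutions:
 f(z) = C1 + z*log(z) - z


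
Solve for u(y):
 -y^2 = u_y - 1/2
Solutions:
 u(y) = C1 - y^3/3 + y/2


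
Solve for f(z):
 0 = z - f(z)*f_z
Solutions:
 f(z) = -sqrt(C1 + z^2)
 f(z) = sqrt(C1 + z^2)


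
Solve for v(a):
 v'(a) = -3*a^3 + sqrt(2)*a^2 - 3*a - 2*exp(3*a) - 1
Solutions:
 v(a) = C1 - 3*a^4/4 + sqrt(2)*a^3/3 - 3*a^2/2 - a - 2*exp(3*a)/3


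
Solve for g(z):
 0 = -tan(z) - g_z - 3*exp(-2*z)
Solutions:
 g(z) = C1 - log(tan(z)^2 + 1)/2 + 3*exp(-2*z)/2


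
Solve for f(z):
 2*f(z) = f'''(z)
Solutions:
 f(z) = C3*exp(2^(1/3)*z) + (C1*sin(2^(1/3)*sqrt(3)*z/2) + C2*cos(2^(1/3)*sqrt(3)*z/2))*exp(-2^(1/3)*z/2)


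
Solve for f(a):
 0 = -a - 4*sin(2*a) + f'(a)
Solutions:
 f(a) = C1 + a^2/2 - 2*cos(2*a)


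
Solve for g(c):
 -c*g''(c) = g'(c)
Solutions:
 g(c) = C1 + C2*log(c)


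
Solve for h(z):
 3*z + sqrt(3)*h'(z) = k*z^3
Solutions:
 h(z) = C1 + sqrt(3)*k*z^4/12 - sqrt(3)*z^2/2


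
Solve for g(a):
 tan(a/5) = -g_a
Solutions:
 g(a) = C1 + 5*log(cos(a/5))


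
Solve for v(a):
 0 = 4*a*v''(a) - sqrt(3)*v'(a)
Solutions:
 v(a) = C1 + C2*a^(sqrt(3)/4 + 1)


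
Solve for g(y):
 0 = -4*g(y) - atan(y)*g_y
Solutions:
 g(y) = C1*exp(-4*Integral(1/atan(y), y))


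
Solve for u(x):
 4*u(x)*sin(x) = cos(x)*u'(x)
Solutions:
 u(x) = C1/cos(x)^4


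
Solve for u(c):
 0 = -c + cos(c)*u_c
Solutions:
 u(c) = C1 + Integral(c/cos(c), c)


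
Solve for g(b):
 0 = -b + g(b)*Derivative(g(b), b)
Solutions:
 g(b) = -sqrt(C1 + b^2)
 g(b) = sqrt(C1 + b^2)


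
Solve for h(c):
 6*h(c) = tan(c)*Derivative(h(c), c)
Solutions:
 h(c) = C1*sin(c)^6


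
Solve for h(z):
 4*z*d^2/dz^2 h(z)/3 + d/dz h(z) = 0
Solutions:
 h(z) = C1 + C2*z^(1/4)


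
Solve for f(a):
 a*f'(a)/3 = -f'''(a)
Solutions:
 f(a) = C1 + Integral(C2*airyai(-3^(2/3)*a/3) + C3*airybi(-3^(2/3)*a/3), a)


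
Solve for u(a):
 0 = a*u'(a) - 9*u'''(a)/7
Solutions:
 u(a) = C1 + Integral(C2*airyai(21^(1/3)*a/3) + C3*airybi(21^(1/3)*a/3), a)


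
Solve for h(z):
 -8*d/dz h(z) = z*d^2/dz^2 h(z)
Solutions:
 h(z) = C1 + C2/z^7


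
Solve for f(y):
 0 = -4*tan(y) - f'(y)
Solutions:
 f(y) = C1 + 4*log(cos(y))


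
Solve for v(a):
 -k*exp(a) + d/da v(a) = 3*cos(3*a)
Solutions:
 v(a) = C1 + k*exp(a) + sin(3*a)


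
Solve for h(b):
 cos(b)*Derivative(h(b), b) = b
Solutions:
 h(b) = C1 + Integral(b/cos(b), b)


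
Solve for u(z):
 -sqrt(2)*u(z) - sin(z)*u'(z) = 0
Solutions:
 u(z) = C1*(cos(z) + 1)^(sqrt(2)/2)/(cos(z) - 1)^(sqrt(2)/2)


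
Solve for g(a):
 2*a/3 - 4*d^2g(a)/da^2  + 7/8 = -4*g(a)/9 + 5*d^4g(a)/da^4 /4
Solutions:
 g(a) = C1*exp(-2*sqrt(15)*a*sqrt(-6 + sqrt(41))/15) + C2*exp(2*sqrt(15)*a*sqrt(-6 + sqrt(41))/15) + C3*sin(2*sqrt(15)*a*sqrt(6 + sqrt(41))/15) + C4*cos(2*sqrt(15)*a*sqrt(6 + sqrt(41))/15) - 3*a/2 - 63/32


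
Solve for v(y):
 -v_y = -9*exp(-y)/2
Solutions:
 v(y) = C1 - 9*exp(-y)/2


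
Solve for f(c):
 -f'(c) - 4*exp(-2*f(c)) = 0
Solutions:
 f(c) = log(-sqrt(C1 - 8*c))
 f(c) = log(C1 - 8*c)/2


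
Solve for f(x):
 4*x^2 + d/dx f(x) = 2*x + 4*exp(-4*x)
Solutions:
 f(x) = C1 - 4*x^3/3 + x^2 - exp(-4*x)


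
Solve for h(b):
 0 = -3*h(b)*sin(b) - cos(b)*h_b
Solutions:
 h(b) = C1*cos(b)^3


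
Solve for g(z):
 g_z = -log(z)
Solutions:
 g(z) = C1 - z*log(z) + z


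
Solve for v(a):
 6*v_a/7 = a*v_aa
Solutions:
 v(a) = C1 + C2*a^(13/7)


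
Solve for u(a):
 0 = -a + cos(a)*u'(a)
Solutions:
 u(a) = C1 + Integral(a/cos(a), a)


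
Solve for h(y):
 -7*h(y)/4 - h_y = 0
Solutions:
 h(y) = C1*exp(-7*y/4)


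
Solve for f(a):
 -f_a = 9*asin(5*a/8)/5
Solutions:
 f(a) = C1 - 9*a*asin(5*a/8)/5 - 9*sqrt(64 - 25*a^2)/25


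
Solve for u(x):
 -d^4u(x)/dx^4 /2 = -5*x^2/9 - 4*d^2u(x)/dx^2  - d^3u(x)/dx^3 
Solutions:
 u(x) = C1 + C2*x + C3*exp(-2*x) + C4*exp(4*x) - 5*x^4/432 + 5*x^3/432 - 5*x^2/192


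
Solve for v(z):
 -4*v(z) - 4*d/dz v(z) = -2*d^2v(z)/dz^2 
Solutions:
 v(z) = C1*exp(z*(1 - sqrt(3))) + C2*exp(z*(1 + sqrt(3)))


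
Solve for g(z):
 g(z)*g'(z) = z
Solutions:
 g(z) = -sqrt(C1 + z^2)
 g(z) = sqrt(C1 + z^2)


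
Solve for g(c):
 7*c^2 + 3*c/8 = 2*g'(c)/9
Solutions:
 g(c) = C1 + 21*c^3/2 + 27*c^2/32


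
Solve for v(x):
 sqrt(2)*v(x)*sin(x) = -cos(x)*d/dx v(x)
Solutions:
 v(x) = C1*cos(x)^(sqrt(2))


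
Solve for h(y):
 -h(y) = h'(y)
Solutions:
 h(y) = C1*exp(-y)


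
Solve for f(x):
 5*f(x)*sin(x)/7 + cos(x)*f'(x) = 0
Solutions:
 f(x) = C1*cos(x)^(5/7)


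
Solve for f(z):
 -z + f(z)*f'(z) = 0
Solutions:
 f(z) = -sqrt(C1 + z^2)
 f(z) = sqrt(C1 + z^2)


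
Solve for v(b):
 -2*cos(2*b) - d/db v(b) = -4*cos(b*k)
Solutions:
 v(b) = C1 - sin(2*b) + 4*sin(b*k)/k


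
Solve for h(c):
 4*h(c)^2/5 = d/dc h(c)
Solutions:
 h(c) = -5/(C1 + 4*c)


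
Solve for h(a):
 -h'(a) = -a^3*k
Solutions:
 h(a) = C1 + a^4*k/4


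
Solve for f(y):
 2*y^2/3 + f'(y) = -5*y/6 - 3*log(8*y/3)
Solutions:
 f(y) = C1 - 2*y^3/9 - 5*y^2/12 - 3*y*log(y) - 9*y*log(2) + 3*y + 3*y*log(3)


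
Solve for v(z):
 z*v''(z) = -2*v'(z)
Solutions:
 v(z) = C1 + C2/z


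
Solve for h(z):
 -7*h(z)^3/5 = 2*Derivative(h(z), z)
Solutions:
 h(z) = -sqrt(5)*sqrt(-1/(C1 - 7*z))
 h(z) = sqrt(5)*sqrt(-1/(C1 - 7*z))


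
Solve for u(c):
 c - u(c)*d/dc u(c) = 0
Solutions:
 u(c) = -sqrt(C1 + c^2)
 u(c) = sqrt(C1 + c^2)


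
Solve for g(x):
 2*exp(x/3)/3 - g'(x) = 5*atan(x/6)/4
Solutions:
 g(x) = C1 - 5*x*atan(x/6)/4 + 2*exp(x/3) + 15*log(x^2 + 36)/4


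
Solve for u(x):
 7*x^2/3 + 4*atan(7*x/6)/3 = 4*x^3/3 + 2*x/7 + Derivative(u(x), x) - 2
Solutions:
 u(x) = C1 - x^4/3 + 7*x^3/9 - x^2/7 + 4*x*atan(7*x/6)/3 + 2*x - 4*log(49*x^2 + 36)/7


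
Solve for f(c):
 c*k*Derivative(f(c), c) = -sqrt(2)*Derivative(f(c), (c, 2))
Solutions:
 f(c) = Piecewise((-2^(3/4)*sqrt(pi)*C1*erf(2^(1/4)*c*sqrt(k)/2)/(2*sqrt(k)) - C2, (k > 0) | (k < 0)), (-C1*c - C2, True))


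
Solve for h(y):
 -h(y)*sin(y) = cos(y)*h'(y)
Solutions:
 h(y) = C1*cos(y)


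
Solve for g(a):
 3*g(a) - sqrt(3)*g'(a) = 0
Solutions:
 g(a) = C1*exp(sqrt(3)*a)


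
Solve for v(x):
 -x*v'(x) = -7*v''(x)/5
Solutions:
 v(x) = C1 + C2*erfi(sqrt(70)*x/14)


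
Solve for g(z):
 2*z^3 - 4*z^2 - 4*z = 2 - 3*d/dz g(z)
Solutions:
 g(z) = C1 - z^4/6 + 4*z^3/9 + 2*z^2/3 + 2*z/3


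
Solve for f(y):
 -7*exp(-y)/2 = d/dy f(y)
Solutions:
 f(y) = C1 + 7*exp(-y)/2


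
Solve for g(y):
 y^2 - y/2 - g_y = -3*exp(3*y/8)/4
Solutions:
 g(y) = C1 + y^3/3 - y^2/4 + 2*exp(3*y/8)


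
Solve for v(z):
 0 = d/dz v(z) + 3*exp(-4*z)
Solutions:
 v(z) = C1 + 3*exp(-4*z)/4


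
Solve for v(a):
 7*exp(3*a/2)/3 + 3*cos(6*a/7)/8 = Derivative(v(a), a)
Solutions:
 v(a) = C1 + 14*exp(3*a/2)/9 + 7*sin(6*a/7)/16


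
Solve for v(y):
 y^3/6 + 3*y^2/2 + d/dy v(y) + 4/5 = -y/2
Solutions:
 v(y) = C1 - y^4/24 - y^3/2 - y^2/4 - 4*y/5


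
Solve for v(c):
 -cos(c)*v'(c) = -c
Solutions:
 v(c) = C1 + Integral(c/cos(c), c)


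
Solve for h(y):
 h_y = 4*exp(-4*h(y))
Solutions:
 h(y) = log(-I*(C1 + 16*y)^(1/4))
 h(y) = log(I*(C1 + 16*y)^(1/4))
 h(y) = log(-(C1 + 16*y)^(1/4))
 h(y) = log(C1 + 16*y)/4


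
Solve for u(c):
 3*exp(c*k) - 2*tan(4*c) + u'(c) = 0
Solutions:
 u(c) = C1 - 3*Piecewise((exp(c*k)/k, Ne(k, 0)), (c, True)) - log(cos(4*c))/2


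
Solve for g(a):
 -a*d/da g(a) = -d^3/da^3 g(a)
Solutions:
 g(a) = C1 + Integral(C2*airyai(a) + C3*airybi(a), a)


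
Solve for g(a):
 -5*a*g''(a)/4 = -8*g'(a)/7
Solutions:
 g(a) = C1 + C2*a^(67/35)


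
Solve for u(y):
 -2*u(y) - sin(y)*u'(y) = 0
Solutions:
 u(y) = C1*(cos(y) + 1)/(cos(y) - 1)


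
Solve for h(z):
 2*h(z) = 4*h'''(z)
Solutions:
 h(z) = C3*exp(2^(2/3)*z/2) + (C1*sin(2^(2/3)*sqrt(3)*z/4) + C2*cos(2^(2/3)*sqrt(3)*z/4))*exp(-2^(2/3)*z/4)


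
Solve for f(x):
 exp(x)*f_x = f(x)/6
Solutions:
 f(x) = C1*exp(-exp(-x)/6)


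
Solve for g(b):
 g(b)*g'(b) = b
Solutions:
 g(b) = -sqrt(C1 + b^2)
 g(b) = sqrt(C1 + b^2)


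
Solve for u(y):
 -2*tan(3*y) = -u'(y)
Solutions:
 u(y) = C1 - 2*log(cos(3*y))/3


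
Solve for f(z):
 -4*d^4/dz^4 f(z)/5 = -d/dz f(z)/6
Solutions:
 f(z) = C1 + C4*exp(3^(2/3)*5^(1/3)*z/6) + (C2*sin(3^(1/6)*5^(1/3)*z/4) + C3*cos(3^(1/6)*5^(1/3)*z/4))*exp(-3^(2/3)*5^(1/3)*z/12)


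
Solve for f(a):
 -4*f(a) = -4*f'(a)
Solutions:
 f(a) = C1*exp(a)


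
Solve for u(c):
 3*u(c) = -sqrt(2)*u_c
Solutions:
 u(c) = C1*exp(-3*sqrt(2)*c/2)


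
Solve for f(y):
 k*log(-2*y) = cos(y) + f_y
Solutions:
 f(y) = C1 + k*y*(log(-y) - 1) + k*y*log(2) - sin(y)


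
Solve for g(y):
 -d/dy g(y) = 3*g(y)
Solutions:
 g(y) = C1*exp(-3*y)


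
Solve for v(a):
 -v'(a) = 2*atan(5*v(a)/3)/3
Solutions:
 Integral(1/atan(5*_y/3), (_y, v(a))) = C1 - 2*a/3


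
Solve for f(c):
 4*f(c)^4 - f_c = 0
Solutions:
 f(c) = (-1/(C1 + 12*c))^(1/3)
 f(c) = (-1/(C1 + 4*c))^(1/3)*(-3^(2/3) - 3*3^(1/6)*I)/6
 f(c) = (-1/(C1 + 4*c))^(1/3)*(-3^(2/3) + 3*3^(1/6)*I)/6


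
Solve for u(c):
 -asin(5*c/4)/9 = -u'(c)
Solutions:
 u(c) = C1 + c*asin(5*c/4)/9 + sqrt(16 - 25*c^2)/45


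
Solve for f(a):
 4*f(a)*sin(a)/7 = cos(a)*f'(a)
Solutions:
 f(a) = C1/cos(a)^(4/7)


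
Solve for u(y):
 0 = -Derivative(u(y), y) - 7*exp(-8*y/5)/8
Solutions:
 u(y) = C1 + 35*exp(-8*y/5)/64


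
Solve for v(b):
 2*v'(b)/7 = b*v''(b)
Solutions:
 v(b) = C1 + C2*b^(9/7)


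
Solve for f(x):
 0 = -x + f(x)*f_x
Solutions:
 f(x) = -sqrt(C1 + x^2)
 f(x) = sqrt(C1 + x^2)


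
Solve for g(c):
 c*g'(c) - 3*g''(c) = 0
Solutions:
 g(c) = C1 + C2*erfi(sqrt(6)*c/6)


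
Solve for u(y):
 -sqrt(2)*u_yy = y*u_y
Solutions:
 u(y) = C1 + C2*erf(2^(1/4)*y/2)


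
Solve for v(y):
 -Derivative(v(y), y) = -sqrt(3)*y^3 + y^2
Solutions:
 v(y) = C1 + sqrt(3)*y^4/4 - y^3/3


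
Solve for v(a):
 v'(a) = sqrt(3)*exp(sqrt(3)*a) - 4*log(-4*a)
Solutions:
 v(a) = C1 - 4*a*log(-a) + 4*a*(1 - 2*log(2)) + exp(sqrt(3)*a)


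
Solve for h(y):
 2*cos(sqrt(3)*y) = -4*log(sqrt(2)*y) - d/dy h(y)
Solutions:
 h(y) = C1 - 4*y*log(y) - 2*y*log(2) + 4*y - 2*sqrt(3)*sin(sqrt(3)*y)/3


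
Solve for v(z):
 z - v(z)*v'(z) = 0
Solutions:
 v(z) = -sqrt(C1 + z^2)
 v(z) = sqrt(C1 + z^2)


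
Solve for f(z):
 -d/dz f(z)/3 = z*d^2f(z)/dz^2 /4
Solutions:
 f(z) = C1 + C2/z^(1/3)


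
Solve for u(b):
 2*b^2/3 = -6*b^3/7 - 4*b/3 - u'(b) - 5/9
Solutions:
 u(b) = C1 - 3*b^4/14 - 2*b^3/9 - 2*b^2/3 - 5*b/9


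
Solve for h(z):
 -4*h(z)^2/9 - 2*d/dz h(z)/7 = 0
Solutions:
 h(z) = 9/(C1 + 14*z)


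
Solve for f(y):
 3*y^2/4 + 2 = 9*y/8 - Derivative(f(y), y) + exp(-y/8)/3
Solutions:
 f(y) = C1 - y^3/4 + 9*y^2/16 - 2*y - 8*exp(-y/8)/3


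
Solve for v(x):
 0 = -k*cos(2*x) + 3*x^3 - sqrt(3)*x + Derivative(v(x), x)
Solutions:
 v(x) = C1 + k*sin(2*x)/2 - 3*x^4/4 + sqrt(3)*x^2/2


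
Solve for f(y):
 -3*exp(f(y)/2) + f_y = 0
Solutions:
 f(y) = 2*log(-1/(C1 + 3*y)) + 2*log(2)


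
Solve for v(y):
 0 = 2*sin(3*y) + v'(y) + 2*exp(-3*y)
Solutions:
 v(y) = C1 + 2*cos(3*y)/3 + 2*exp(-3*y)/3


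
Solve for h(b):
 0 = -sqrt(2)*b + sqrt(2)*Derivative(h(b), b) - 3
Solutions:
 h(b) = C1 + b^2/2 + 3*sqrt(2)*b/2


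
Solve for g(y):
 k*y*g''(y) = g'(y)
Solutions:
 g(y) = C1 + y^(((re(k) + 1)*re(k) + im(k)^2)/(re(k)^2 + im(k)^2))*(C2*sin(log(y)*Abs(im(k))/(re(k)^2 + im(k)^2)) + C3*cos(log(y)*im(k)/(re(k)^2 + im(k)^2)))


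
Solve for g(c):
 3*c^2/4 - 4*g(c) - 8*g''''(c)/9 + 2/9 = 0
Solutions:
 g(c) = 3*c^2/16 + (C1*sin(2^(1/4)*sqrt(3)*c/2) + C2*cos(2^(1/4)*sqrt(3)*c/2))*exp(-2^(1/4)*sqrt(3)*c/2) + (C3*sin(2^(1/4)*sqrt(3)*c/2) + C4*cos(2^(1/4)*sqrt(3)*c/2))*exp(2^(1/4)*sqrt(3)*c/2) + 1/18


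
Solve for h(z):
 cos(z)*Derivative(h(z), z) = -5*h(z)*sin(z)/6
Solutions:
 h(z) = C1*cos(z)^(5/6)


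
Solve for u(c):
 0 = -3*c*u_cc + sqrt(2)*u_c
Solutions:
 u(c) = C1 + C2*c^(sqrt(2)/3 + 1)


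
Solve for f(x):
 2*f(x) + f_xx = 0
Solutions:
 f(x) = C1*sin(sqrt(2)*x) + C2*cos(sqrt(2)*x)


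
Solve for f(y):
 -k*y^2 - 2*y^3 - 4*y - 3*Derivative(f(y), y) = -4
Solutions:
 f(y) = C1 - k*y^3/9 - y^4/6 - 2*y^2/3 + 4*y/3


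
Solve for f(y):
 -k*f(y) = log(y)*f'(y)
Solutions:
 f(y) = C1*exp(-k*li(y))


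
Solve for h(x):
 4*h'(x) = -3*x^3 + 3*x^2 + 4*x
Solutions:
 h(x) = C1 - 3*x^4/16 + x^3/4 + x^2/2


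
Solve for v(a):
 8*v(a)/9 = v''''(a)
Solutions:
 v(a) = C1*exp(-2^(3/4)*sqrt(3)*a/3) + C2*exp(2^(3/4)*sqrt(3)*a/3) + C3*sin(2^(3/4)*sqrt(3)*a/3) + C4*cos(2^(3/4)*sqrt(3)*a/3)


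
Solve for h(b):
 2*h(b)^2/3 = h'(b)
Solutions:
 h(b) = -3/(C1 + 2*b)


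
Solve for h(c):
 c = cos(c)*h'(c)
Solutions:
 h(c) = C1 + Integral(c/cos(c), c)


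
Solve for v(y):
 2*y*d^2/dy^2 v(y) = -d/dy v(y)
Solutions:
 v(y) = C1 + C2*sqrt(y)


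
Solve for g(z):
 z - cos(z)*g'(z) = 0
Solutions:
 g(z) = C1 + Integral(z/cos(z), z)


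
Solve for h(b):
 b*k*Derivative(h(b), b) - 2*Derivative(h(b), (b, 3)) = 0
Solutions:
 h(b) = C1 + Integral(C2*airyai(2^(2/3)*b*k^(1/3)/2) + C3*airybi(2^(2/3)*b*k^(1/3)/2), b)


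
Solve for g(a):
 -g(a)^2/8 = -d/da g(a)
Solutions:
 g(a) = -8/(C1 + a)


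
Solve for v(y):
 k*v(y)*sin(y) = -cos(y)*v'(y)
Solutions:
 v(y) = C1*exp(k*log(cos(y)))


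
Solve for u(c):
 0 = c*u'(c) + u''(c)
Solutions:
 u(c) = C1 + C2*erf(sqrt(2)*c/2)


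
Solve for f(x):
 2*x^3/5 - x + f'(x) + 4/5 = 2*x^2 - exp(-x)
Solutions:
 f(x) = C1 - x^4/10 + 2*x^3/3 + x^2/2 - 4*x/5 + exp(-x)


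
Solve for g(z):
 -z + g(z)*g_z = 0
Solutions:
 g(z) = -sqrt(C1 + z^2)
 g(z) = sqrt(C1 + z^2)


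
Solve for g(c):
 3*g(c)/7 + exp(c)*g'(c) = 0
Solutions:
 g(c) = C1*exp(3*exp(-c)/7)


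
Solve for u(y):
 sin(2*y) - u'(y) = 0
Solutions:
 u(y) = C1 - cos(2*y)/2


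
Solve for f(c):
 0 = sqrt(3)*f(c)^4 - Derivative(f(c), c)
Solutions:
 f(c) = (-1/(C1 + 3*sqrt(3)*c))^(1/3)
 f(c) = (-1/(C1 + sqrt(3)*c))^(1/3)*(-3^(2/3) - 3*3^(1/6)*I)/6
 f(c) = (-1/(C1 + sqrt(3)*c))^(1/3)*(-3^(2/3) + 3*3^(1/6)*I)/6


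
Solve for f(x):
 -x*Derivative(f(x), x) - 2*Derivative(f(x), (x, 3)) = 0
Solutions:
 f(x) = C1 + Integral(C2*airyai(-2^(2/3)*x/2) + C3*airybi(-2^(2/3)*x/2), x)


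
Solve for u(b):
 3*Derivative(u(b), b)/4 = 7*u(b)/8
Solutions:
 u(b) = C1*exp(7*b/6)


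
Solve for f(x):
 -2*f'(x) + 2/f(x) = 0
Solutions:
 f(x) = -sqrt(C1 + 2*x)
 f(x) = sqrt(C1 + 2*x)


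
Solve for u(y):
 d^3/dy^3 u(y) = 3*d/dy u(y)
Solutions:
 u(y) = C1 + C2*exp(-sqrt(3)*y) + C3*exp(sqrt(3)*y)


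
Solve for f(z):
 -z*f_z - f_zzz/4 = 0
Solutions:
 f(z) = C1 + Integral(C2*airyai(-2^(2/3)*z) + C3*airybi(-2^(2/3)*z), z)


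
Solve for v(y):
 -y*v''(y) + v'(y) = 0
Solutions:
 v(y) = C1 + C2*y^2


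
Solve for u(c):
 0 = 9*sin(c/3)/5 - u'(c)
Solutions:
 u(c) = C1 - 27*cos(c/3)/5


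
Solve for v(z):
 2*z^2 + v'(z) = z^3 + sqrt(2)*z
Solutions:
 v(z) = C1 + z^4/4 - 2*z^3/3 + sqrt(2)*z^2/2


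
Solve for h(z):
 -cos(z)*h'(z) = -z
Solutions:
 h(z) = C1 + Integral(z/cos(z), z)


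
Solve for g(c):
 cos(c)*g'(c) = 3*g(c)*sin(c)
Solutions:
 g(c) = C1/cos(c)^3


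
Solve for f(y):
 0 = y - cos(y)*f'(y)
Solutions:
 f(y) = C1 + Integral(y/cos(y), y)


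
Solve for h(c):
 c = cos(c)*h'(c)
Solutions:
 h(c) = C1 + Integral(c/cos(c), c)


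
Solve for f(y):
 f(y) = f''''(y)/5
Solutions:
 f(y) = C1*exp(-5^(1/4)*y) + C2*exp(5^(1/4)*y) + C3*sin(5^(1/4)*y) + C4*cos(5^(1/4)*y)


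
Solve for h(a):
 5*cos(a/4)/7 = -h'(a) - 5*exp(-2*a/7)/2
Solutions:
 h(a) = C1 - 20*sin(a/4)/7 + 35*exp(-2*a/7)/4


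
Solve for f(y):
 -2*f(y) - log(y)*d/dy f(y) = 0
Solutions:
 f(y) = C1*exp(-2*li(y))


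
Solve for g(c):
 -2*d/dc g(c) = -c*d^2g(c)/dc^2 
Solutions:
 g(c) = C1 + C2*c^3


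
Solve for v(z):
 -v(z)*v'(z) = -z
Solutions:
 v(z) = -sqrt(C1 + z^2)
 v(z) = sqrt(C1 + z^2)


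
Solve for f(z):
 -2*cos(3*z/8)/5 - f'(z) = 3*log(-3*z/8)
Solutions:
 f(z) = C1 - 3*z*log(-z) - 3*z*log(3) + 3*z + 9*z*log(2) - 16*sin(3*z/8)/15


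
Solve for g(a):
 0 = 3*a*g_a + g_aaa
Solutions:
 g(a) = C1 + Integral(C2*airyai(-3^(1/3)*a) + C3*airybi(-3^(1/3)*a), a)


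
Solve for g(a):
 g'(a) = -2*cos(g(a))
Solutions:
 g(a) = pi - asin((C1 + exp(4*a))/(C1 - exp(4*a)))
 g(a) = asin((C1 + exp(4*a))/(C1 - exp(4*a)))


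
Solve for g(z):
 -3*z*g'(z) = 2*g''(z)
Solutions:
 g(z) = C1 + C2*erf(sqrt(3)*z/2)


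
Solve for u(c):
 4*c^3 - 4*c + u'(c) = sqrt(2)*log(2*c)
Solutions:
 u(c) = C1 - c^4 + 2*c^2 + sqrt(2)*c*log(c) - sqrt(2)*c + sqrt(2)*c*log(2)


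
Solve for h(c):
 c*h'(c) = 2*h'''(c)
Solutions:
 h(c) = C1 + Integral(C2*airyai(2^(2/3)*c/2) + C3*airybi(2^(2/3)*c/2), c)


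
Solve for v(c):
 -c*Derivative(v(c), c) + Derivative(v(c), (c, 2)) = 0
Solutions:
 v(c) = C1 + C2*erfi(sqrt(2)*c/2)


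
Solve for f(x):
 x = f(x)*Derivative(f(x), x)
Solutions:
 f(x) = -sqrt(C1 + x^2)
 f(x) = sqrt(C1 + x^2)


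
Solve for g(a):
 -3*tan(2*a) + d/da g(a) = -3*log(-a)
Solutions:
 g(a) = C1 - 3*a*log(-a) + 3*a - 3*log(cos(2*a))/2


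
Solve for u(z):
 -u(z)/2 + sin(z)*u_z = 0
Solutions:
 u(z) = C1*(cos(z) - 1)^(1/4)/(cos(z) + 1)^(1/4)


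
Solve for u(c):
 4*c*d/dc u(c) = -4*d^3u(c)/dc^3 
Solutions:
 u(c) = C1 + Integral(C2*airyai(-c) + C3*airybi(-c), c)


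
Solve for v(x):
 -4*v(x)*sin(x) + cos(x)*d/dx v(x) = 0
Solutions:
 v(x) = C1/cos(x)^4


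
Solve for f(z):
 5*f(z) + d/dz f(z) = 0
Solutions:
 f(z) = C1*exp(-5*z)


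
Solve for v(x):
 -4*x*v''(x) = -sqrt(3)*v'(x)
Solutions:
 v(x) = C1 + C2*x^(sqrt(3)/4 + 1)


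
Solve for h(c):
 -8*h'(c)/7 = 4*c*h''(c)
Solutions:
 h(c) = C1 + C2*c^(5/7)


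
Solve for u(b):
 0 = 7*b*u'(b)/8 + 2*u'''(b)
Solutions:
 u(b) = C1 + Integral(C2*airyai(-2^(2/3)*7^(1/3)*b/4) + C3*airybi(-2^(2/3)*7^(1/3)*b/4), b)


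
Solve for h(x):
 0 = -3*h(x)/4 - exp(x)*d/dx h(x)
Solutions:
 h(x) = C1*exp(3*exp(-x)/4)


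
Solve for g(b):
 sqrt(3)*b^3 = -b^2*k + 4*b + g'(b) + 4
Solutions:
 g(b) = C1 + sqrt(3)*b^4/4 + b^3*k/3 - 2*b^2 - 4*b


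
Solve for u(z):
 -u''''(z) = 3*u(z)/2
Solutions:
 u(z) = (C1*sin(6^(1/4)*z/2) + C2*cos(6^(1/4)*z/2))*exp(-6^(1/4)*z/2) + (C3*sin(6^(1/4)*z/2) + C4*cos(6^(1/4)*z/2))*exp(6^(1/4)*z/2)


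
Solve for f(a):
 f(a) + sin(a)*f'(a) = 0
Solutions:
 f(a) = C1*sqrt(cos(a) + 1)/sqrt(cos(a) - 1)


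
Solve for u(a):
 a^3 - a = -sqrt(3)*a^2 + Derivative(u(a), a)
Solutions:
 u(a) = C1 + a^4/4 + sqrt(3)*a^3/3 - a^2/2


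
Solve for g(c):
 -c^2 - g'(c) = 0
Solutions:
 g(c) = C1 - c^3/3


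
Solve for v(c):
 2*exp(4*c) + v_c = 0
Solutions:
 v(c) = C1 - exp(4*c)/2


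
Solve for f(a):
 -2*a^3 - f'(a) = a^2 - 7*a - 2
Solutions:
 f(a) = C1 - a^4/2 - a^3/3 + 7*a^2/2 + 2*a


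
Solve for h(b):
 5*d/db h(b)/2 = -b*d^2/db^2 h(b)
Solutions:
 h(b) = C1 + C2/b^(3/2)


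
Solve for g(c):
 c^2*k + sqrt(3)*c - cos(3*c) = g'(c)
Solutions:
 g(c) = C1 + c^3*k/3 + sqrt(3)*c^2/2 - sin(3*c)/3


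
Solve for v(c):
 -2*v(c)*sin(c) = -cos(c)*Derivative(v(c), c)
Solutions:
 v(c) = C1/cos(c)^2


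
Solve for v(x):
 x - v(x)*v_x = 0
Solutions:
 v(x) = -sqrt(C1 + x^2)
 v(x) = sqrt(C1 + x^2)


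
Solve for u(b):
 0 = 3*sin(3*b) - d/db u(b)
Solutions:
 u(b) = C1 - cos(3*b)


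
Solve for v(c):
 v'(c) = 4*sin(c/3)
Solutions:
 v(c) = C1 - 12*cos(c/3)


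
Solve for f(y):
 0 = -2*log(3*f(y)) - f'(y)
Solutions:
 Integral(1/(log(_y) + log(3)), (_y, f(y)))/2 = C1 - y


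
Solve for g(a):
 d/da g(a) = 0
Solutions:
 g(a) = C1


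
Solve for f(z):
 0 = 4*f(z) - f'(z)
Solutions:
 f(z) = C1*exp(4*z)


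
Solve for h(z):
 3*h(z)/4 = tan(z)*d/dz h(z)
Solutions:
 h(z) = C1*sin(z)^(3/4)


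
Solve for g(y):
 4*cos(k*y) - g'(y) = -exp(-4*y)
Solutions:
 g(y) = C1 - exp(-4*y)/4 + 4*sin(k*y)/k


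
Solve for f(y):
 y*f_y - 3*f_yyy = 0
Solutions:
 f(y) = C1 + Integral(C2*airyai(3^(2/3)*y/3) + C3*airybi(3^(2/3)*y/3), y)


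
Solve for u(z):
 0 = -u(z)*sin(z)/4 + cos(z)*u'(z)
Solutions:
 u(z) = C1/cos(z)^(1/4)


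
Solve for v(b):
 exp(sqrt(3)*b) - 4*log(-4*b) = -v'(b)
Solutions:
 v(b) = C1 + 4*b*log(-b) + 4*b*(-1 + 2*log(2)) - sqrt(3)*exp(sqrt(3)*b)/3


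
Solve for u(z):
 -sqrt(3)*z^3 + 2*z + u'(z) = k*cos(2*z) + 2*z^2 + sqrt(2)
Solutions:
 u(z) = C1 + k*sin(2*z)/2 + sqrt(3)*z^4/4 + 2*z^3/3 - z^2 + sqrt(2)*z


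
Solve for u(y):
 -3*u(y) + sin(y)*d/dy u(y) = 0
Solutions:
 u(y) = C1*(cos(y) - 1)^(3/2)/(cos(y) + 1)^(3/2)


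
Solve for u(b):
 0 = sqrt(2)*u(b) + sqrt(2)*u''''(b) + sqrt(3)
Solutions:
 u(b) = (C1*sin(sqrt(2)*b/2) + C2*cos(sqrt(2)*b/2))*exp(-sqrt(2)*b/2) + (C3*sin(sqrt(2)*b/2) + C4*cos(sqrt(2)*b/2))*exp(sqrt(2)*b/2) - sqrt(6)/2


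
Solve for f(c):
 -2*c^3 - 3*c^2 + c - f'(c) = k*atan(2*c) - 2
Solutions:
 f(c) = C1 - c^4/2 - c^3 + c^2/2 + 2*c - k*(c*atan(2*c) - log(4*c^2 + 1)/4)


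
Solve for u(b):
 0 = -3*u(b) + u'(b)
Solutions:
 u(b) = C1*exp(3*b)


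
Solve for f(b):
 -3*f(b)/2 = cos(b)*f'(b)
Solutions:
 f(b) = C1*(sin(b) - 1)^(3/4)/(sin(b) + 1)^(3/4)


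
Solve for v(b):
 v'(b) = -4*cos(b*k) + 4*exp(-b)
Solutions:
 v(b) = C1 - 4*exp(-b) - 4*sin(b*k)/k


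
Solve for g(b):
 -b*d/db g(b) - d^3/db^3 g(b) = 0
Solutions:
 g(b) = C1 + Integral(C2*airyai(-b) + C3*airybi(-b), b)


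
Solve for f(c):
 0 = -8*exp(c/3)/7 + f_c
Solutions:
 f(c) = C1 + 24*exp(c/3)/7


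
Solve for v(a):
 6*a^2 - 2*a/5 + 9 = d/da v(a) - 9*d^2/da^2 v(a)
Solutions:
 v(a) = C1 + C2*exp(a/9) + 2*a^3 + 269*a^2/5 + 4887*a/5


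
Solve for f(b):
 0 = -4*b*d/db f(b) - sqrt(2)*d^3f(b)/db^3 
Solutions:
 f(b) = C1 + Integral(C2*airyai(-sqrt(2)*b) + C3*airybi(-sqrt(2)*b), b)


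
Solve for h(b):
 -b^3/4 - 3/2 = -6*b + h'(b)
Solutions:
 h(b) = C1 - b^4/16 + 3*b^2 - 3*b/2


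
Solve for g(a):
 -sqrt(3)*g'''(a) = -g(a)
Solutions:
 g(a) = C3*exp(3^(5/6)*a/3) + (C1*sin(3^(1/3)*a/2) + C2*cos(3^(1/3)*a/2))*exp(-3^(5/6)*a/6)


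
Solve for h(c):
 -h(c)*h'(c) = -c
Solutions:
 h(c) = -sqrt(C1 + c^2)
 h(c) = sqrt(C1 + c^2)


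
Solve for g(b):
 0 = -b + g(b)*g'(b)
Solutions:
 g(b) = -sqrt(C1 + b^2)
 g(b) = sqrt(C1 + b^2)


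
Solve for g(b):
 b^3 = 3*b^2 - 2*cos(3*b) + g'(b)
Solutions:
 g(b) = C1 + b^4/4 - b^3 + 2*sin(3*b)/3


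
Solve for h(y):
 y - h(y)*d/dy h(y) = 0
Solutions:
 h(y) = -sqrt(C1 + y^2)
 h(y) = sqrt(C1 + y^2)


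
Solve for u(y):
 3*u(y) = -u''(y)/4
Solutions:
 u(y) = C1*sin(2*sqrt(3)*y) + C2*cos(2*sqrt(3)*y)


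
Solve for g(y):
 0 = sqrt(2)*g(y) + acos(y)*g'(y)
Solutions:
 g(y) = C1*exp(-sqrt(2)*Integral(1/acos(y), y))


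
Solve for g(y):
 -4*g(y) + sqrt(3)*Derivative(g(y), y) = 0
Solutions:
 g(y) = C1*exp(4*sqrt(3)*y/3)


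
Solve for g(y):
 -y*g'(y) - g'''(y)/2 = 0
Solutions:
 g(y) = C1 + Integral(C2*airyai(-2^(1/3)*y) + C3*airybi(-2^(1/3)*y), y)


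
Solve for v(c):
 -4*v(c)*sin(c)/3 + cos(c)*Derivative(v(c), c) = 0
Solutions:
 v(c) = C1/cos(c)^(4/3)


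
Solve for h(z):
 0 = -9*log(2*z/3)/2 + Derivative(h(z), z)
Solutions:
 h(z) = C1 + 9*z*log(z)/2 - 9*z*log(3)/2 - 9*z/2 + 9*z*log(2)/2


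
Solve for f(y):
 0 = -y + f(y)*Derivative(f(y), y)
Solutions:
 f(y) = -sqrt(C1 + y^2)
 f(y) = sqrt(C1 + y^2)


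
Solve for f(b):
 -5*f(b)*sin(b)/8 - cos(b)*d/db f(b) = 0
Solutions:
 f(b) = C1*cos(b)^(5/8)


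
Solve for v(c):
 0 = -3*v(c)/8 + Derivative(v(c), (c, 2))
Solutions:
 v(c) = C1*exp(-sqrt(6)*c/4) + C2*exp(sqrt(6)*c/4)


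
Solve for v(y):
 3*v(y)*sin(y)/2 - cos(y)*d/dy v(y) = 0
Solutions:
 v(y) = C1/cos(y)^(3/2)


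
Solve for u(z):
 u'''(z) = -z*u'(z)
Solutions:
 u(z) = C1 + Integral(C2*airyai(-z) + C3*airybi(-z), z)


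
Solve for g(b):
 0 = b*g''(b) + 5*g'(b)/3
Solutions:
 g(b) = C1 + C2/b^(2/3)


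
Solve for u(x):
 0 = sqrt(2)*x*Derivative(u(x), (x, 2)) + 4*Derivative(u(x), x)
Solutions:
 u(x) = C1 + C2*x^(1 - 2*sqrt(2))


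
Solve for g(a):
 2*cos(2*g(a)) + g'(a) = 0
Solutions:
 g(a) = -asin((C1 + exp(8*a))/(C1 - exp(8*a)))/2 + pi/2
 g(a) = asin((C1 + exp(8*a))/(C1 - exp(8*a)))/2


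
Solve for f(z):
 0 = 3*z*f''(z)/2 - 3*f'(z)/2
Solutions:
 f(z) = C1 + C2*z^2


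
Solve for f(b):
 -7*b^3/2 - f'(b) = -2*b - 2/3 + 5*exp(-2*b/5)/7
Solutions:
 f(b) = C1 - 7*b^4/8 + b^2 + 2*b/3 + 25*exp(-2*b/5)/14


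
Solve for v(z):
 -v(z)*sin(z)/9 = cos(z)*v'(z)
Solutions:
 v(z) = C1*cos(z)^(1/9)


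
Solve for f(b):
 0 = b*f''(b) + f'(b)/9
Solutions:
 f(b) = C1 + C2*b^(8/9)


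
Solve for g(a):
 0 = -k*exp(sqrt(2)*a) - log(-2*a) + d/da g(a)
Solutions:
 g(a) = C1 + a*log(-a) + a*(-1 + log(2)) + sqrt(2)*k*exp(sqrt(2)*a)/2


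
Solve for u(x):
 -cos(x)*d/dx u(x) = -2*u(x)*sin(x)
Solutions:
 u(x) = C1/cos(x)^2


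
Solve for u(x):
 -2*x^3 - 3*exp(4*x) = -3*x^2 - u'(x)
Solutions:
 u(x) = C1 + x^4/2 - x^3 + 3*exp(4*x)/4


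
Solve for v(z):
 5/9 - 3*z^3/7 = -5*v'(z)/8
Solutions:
 v(z) = C1 + 6*z^4/35 - 8*z/9


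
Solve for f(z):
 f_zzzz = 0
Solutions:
 f(z) = C1 + C2*z + C3*z^2 + C4*z^3


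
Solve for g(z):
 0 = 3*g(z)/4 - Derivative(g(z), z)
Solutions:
 g(z) = C1*exp(3*z/4)


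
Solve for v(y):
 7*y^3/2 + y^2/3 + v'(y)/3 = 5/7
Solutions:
 v(y) = C1 - 21*y^4/8 - y^3/3 + 15*y/7


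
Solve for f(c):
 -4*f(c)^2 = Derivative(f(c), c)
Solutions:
 f(c) = 1/(C1 + 4*c)


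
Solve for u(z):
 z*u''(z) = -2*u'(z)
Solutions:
 u(z) = C1 + C2/z


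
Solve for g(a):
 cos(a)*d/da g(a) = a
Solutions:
 g(a) = C1 + Integral(a/cos(a), a)


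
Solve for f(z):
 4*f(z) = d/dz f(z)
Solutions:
 f(z) = C1*exp(4*z)


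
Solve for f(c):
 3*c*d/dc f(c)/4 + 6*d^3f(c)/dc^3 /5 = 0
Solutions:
 f(c) = C1 + Integral(C2*airyai(-5^(1/3)*c/2) + C3*airybi(-5^(1/3)*c/2), c)


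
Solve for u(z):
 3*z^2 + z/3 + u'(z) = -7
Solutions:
 u(z) = C1 - z^3 - z^2/6 - 7*z


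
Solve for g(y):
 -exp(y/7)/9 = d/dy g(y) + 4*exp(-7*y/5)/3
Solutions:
 g(y) = C1 - 7*exp(y/7)/9 + 20*exp(-7*y/5)/21


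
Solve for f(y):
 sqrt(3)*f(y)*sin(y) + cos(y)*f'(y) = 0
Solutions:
 f(y) = C1*cos(y)^(sqrt(3))


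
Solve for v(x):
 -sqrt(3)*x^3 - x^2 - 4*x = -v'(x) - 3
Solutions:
 v(x) = C1 + sqrt(3)*x^4/4 + x^3/3 + 2*x^2 - 3*x


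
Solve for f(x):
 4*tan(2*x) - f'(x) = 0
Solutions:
 f(x) = C1 - 2*log(cos(2*x))


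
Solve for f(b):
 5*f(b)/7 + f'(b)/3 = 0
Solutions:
 f(b) = C1*exp(-15*b/7)


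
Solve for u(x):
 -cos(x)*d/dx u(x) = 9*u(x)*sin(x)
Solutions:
 u(x) = C1*cos(x)^9


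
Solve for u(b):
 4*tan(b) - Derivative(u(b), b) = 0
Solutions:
 u(b) = C1 - 4*log(cos(b))


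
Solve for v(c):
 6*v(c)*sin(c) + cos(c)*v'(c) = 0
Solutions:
 v(c) = C1*cos(c)^6


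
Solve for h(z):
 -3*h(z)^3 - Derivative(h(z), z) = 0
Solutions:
 h(z) = -sqrt(2)*sqrt(-1/(C1 - 3*z))/2
 h(z) = sqrt(2)*sqrt(-1/(C1 - 3*z))/2


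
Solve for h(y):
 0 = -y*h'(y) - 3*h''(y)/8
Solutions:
 h(y) = C1 + C2*erf(2*sqrt(3)*y/3)


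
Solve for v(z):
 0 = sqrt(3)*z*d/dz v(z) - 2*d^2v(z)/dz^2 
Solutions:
 v(z) = C1 + C2*erfi(3^(1/4)*z/2)


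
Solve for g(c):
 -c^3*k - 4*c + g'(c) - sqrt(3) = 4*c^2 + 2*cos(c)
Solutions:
 g(c) = C1 + c^4*k/4 + 4*c^3/3 + 2*c^2 + sqrt(3)*c + 2*sin(c)


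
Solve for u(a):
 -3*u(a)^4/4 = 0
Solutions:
 u(a) = 0


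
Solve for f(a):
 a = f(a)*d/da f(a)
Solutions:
 f(a) = -sqrt(C1 + a^2)
 f(a) = sqrt(C1 + a^2)


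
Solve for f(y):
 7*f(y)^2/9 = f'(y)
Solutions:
 f(y) = -9/(C1 + 7*y)


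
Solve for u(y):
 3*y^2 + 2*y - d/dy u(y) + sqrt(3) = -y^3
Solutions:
 u(y) = C1 + y^4/4 + y^3 + y^2 + sqrt(3)*y


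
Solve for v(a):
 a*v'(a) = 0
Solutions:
 v(a) = C1


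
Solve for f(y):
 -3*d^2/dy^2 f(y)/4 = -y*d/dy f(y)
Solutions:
 f(y) = C1 + C2*erfi(sqrt(6)*y/3)


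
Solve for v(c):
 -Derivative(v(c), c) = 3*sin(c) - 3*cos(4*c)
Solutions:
 v(c) = C1 + 3*sin(4*c)/4 + 3*cos(c)


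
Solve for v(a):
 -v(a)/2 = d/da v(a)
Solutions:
 v(a) = C1*exp(-a/2)


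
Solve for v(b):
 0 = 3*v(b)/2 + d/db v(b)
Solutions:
 v(b) = C1*exp(-3*b/2)


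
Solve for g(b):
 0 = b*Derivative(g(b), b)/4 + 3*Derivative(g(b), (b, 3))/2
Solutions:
 g(b) = C1 + Integral(C2*airyai(-6^(2/3)*b/6) + C3*airybi(-6^(2/3)*b/6), b)


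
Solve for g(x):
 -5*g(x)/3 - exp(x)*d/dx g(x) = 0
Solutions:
 g(x) = C1*exp(5*exp(-x)/3)


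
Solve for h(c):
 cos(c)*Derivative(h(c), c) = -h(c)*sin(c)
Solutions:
 h(c) = C1*cos(c)


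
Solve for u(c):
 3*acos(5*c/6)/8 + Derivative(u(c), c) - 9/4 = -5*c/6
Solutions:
 u(c) = C1 - 5*c^2/12 - 3*c*acos(5*c/6)/8 + 9*c/4 + 3*sqrt(36 - 25*c^2)/40


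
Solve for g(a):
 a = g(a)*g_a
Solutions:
 g(a) = -sqrt(C1 + a^2)
 g(a) = sqrt(C1 + a^2)


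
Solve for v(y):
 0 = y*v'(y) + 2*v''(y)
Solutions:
 v(y) = C1 + C2*erf(y/2)


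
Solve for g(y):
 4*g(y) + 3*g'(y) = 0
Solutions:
 g(y) = C1*exp(-4*y/3)


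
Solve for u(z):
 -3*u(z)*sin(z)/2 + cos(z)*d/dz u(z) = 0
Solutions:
 u(z) = C1/cos(z)^(3/2)


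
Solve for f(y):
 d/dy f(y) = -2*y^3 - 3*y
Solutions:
 f(y) = C1 - y^4/2 - 3*y^2/2


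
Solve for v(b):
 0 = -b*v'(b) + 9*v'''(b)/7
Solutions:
 v(b) = C1 + Integral(C2*airyai(21^(1/3)*b/3) + C3*airybi(21^(1/3)*b/3), b)


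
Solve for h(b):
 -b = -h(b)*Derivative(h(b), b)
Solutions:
 h(b) = -sqrt(C1 + b^2)
 h(b) = sqrt(C1 + b^2)


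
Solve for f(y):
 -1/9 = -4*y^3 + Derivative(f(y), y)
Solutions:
 f(y) = C1 + y^4 - y/9


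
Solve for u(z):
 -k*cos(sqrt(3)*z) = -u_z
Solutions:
 u(z) = C1 + sqrt(3)*k*sin(sqrt(3)*z)/3


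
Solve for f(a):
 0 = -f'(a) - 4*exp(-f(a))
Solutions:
 f(a) = log(C1 - 4*a)


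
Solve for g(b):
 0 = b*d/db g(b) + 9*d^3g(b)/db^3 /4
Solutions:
 g(b) = C1 + Integral(C2*airyai(-2^(2/3)*3^(1/3)*b/3) + C3*airybi(-2^(2/3)*3^(1/3)*b/3), b)


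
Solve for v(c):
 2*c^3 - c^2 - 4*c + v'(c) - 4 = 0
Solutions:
 v(c) = C1 - c^4/2 + c^3/3 + 2*c^2 + 4*c


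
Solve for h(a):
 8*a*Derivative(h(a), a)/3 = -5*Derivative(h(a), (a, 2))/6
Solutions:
 h(a) = C1 + C2*erf(2*sqrt(10)*a/5)


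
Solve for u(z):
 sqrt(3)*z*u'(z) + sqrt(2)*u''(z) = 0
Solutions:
 u(z) = C1 + C2*erf(6^(1/4)*z/2)


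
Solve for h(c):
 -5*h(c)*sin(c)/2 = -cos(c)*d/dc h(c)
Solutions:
 h(c) = C1/cos(c)^(5/2)


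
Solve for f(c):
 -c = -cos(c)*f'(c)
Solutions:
 f(c) = C1 + Integral(c/cos(c), c)


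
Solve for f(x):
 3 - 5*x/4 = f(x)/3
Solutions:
 f(x) = 9 - 15*x/4


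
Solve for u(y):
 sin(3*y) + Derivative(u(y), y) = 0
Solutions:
 u(y) = C1 + cos(3*y)/3


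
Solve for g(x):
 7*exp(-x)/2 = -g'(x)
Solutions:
 g(x) = C1 + 7*exp(-x)/2


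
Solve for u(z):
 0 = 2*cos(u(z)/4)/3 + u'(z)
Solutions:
 2*z/3 - 2*log(sin(u(z)/4) - 1) + 2*log(sin(u(z)/4) + 1) = C1


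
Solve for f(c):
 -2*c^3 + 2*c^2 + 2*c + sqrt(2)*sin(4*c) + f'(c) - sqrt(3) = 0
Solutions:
 f(c) = C1 + c^4/2 - 2*c^3/3 - c^2 + sqrt(3)*c + sqrt(2)*cos(4*c)/4


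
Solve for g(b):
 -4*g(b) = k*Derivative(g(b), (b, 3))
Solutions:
 g(b) = C1*exp(2^(2/3)*b*(-1/k)^(1/3)) + C2*exp(2^(2/3)*b*(-1/k)^(1/3)*(-1 + sqrt(3)*I)/2) + C3*exp(-2^(2/3)*b*(-1/k)^(1/3)*(1 + sqrt(3)*I)/2)


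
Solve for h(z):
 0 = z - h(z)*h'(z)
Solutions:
 h(z) = -sqrt(C1 + z^2)
 h(z) = sqrt(C1 + z^2)


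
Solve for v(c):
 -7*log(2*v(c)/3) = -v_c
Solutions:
 -Integral(1/(log(_y) - log(3) + log(2)), (_y, v(c)))/7 = C1 - c


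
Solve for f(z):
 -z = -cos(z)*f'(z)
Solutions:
 f(z) = C1 + Integral(z/cos(z), z)


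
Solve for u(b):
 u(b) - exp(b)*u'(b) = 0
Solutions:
 u(b) = C1*exp(-exp(-b))


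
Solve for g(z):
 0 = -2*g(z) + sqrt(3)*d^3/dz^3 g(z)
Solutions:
 g(z) = C3*exp(2^(1/3)*3^(5/6)*z/3) + (C1*sin(6^(1/3)*z/2) + C2*cos(6^(1/3)*z/2))*exp(-2^(1/3)*3^(5/6)*z/6)


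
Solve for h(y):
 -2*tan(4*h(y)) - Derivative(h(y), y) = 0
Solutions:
 h(y) = -asin(C1*exp(-8*y))/4 + pi/4
 h(y) = asin(C1*exp(-8*y))/4


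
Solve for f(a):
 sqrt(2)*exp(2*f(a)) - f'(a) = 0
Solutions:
 f(a) = log(-sqrt(-1/(C1 + sqrt(2)*a))) - log(2)/2
 f(a) = log(-1/(C1 + sqrt(2)*a))/2 - log(2)/2


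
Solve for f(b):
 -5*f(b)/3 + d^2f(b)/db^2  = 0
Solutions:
 f(b) = C1*exp(-sqrt(15)*b/3) + C2*exp(sqrt(15)*b/3)


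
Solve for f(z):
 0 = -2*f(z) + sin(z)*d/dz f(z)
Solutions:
 f(z) = C1*(cos(z) - 1)/(cos(z) + 1)


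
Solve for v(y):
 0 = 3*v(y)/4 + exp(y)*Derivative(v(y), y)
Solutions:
 v(y) = C1*exp(3*exp(-y)/4)


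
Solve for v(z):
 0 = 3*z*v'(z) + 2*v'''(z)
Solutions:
 v(z) = C1 + Integral(C2*airyai(-2^(2/3)*3^(1/3)*z/2) + C3*airybi(-2^(2/3)*3^(1/3)*z/2), z)


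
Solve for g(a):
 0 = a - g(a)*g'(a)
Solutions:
 g(a) = -sqrt(C1 + a^2)
 g(a) = sqrt(C1 + a^2)


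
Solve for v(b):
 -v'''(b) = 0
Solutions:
 v(b) = C1 + C2*b + C3*b^2


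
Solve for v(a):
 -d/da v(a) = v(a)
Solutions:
 v(a) = C1*exp(-a)


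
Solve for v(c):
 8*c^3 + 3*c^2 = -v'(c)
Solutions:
 v(c) = C1 - 2*c^4 - c^3


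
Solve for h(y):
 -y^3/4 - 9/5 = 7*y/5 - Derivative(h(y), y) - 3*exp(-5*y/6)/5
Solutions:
 h(y) = C1 + y^4/16 + 7*y^2/10 + 9*y/5 + 18*exp(-5*y/6)/25


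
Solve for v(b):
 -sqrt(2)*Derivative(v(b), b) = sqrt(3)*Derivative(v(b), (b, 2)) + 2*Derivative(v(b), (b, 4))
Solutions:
 v(b) = C1 + C2*exp(sqrt(2)*b*(-3^(5/6)/(3 + sqrt(sqrt(3) + 9))^(1/3) + 3^(2/3)*(3 + sqrt(sqrt(3) + 9))^(1/3))/12)*sin(sqrt(2)*b*(3^(1/3)/(3 + sqrt(sqrt(3) + 9))^(1/3) + 3^(1/6)*(3 + sqrt(sqrt(3) + 9))^(1/3))/4) + C3*exp(sqrt(2)*b*(-3^(5/6)/(3 + sqrt(sqrt(3) + 9))^(1/3) + 3^(2/3)*(3 + sqrt(sqrt(3) + 9))^(1/3))/12)*cos(sqrt(2)*b*(3^(1/3)/(3 + sqrt(sqrt(3) + 9))^(1/3) + 3^(1/6)*(3 + sqrt(sqrt(3) + 9))^(1/3))/4) + C4*exp(-sqrt(2)*b*(-3^(5/6)/(3 + sqrt(sqrt(3) + 9))^(1/3) + 3^(2/3)*(3 + sqrt(sqrt(3) + 9))^(1/3))/6)


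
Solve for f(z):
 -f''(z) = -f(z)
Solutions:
 f(z) = C1*exp(-z) + C2*exp(z)


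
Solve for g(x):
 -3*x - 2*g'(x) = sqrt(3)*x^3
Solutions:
 g(x) = C1 - sqrt(3)*x^4/8 - 3*x^2/4


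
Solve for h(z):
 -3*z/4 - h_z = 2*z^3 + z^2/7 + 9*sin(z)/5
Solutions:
 h(z) = C1 - z^4/2 - z^3/21 - 3*z^2/8 + 9*cos(z)/5


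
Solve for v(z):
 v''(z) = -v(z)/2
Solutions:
 v(z) = C1*sin(sqrt(2)*z/2) + C2*cos(sqrt(2)*z/2)
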